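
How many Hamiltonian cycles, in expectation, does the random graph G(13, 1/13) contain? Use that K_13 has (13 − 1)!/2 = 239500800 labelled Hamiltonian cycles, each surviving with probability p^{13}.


K_13 has (13 − 1)!/2 = 239500800 labelled Hamiltonian cycles.
For each such Hamiltonian cycle H, let X_H = 1 if all 13 edges of H are present in G. Then P[X_H = 1] = p^{13} = (1/13)^{13} = 1/302875106592253.
By linearity: E[X] = Σ_H E[X_H] = 239500800 · p^{13} = 239500800 · 1/302875106592253 = 239500800/302875106592253.
Numerically: E[X] ≈ 7.90758e-07.

E[X] = 239500800 · (1/13)^{13} = 239500800/302875106592253 ≈ 7.90758e-07.


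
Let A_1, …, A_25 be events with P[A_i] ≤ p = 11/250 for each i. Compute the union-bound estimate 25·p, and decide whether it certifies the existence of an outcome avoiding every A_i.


Union bound: P[∪_{i=1}^{25} A_i] ≤ Σ_i P[A_i] ≤ 25·p = 25·(11/250) = 11/10.
Numerically: 11/10 ≈ 1.1000.
Is 11/10 < 1? NO.
Since the bound 11/10 is ≥ 1, the union bound is uninformative here; it does NOT by itself certify existence.

25·p = 11/10 ≈ 1.1000; existence NOT certified by the union bound.


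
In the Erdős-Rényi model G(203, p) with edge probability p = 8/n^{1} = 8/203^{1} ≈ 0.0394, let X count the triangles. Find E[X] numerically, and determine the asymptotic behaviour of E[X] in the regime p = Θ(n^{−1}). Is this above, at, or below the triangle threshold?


Number of potential triangles: C(203, 3) = 1373701.
Each occurs with probability p³ ≈ (0.0394)³ ≈ 6.12043e-05.
By linearity: E[X] = C(203, 3)·p³ ≈ 1373701 · 6.12043e-05 ≈ 84.076.
Here α = 1, so p = 8/n is exactly at the triangle threshold p ~ 1/n. Asymptotically E[X] → c³/6 = 8³/6 = 256/3 ≈ 85.333, a bounded constant. In this regime the triangle count is asymptotically Poisson(c³/6).

E[X] ≈ 84.076; in regime p = Θ(1/n^{1}) E[X] stays bounded (at the triangle threshold p ~ 1/n).


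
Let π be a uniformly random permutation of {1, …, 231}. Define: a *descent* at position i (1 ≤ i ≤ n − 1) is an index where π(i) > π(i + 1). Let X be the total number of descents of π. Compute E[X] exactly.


Write X = Σ X_I over i = 1, …, 230, with X_I the indicator of one descent.
There are 230 indicators.
For each fixed i, the pair (π(i), π(i+1)) is a uniformly random ordered pair of distinct values from {1, …, 231}; by symmetry P[π(i) > π(i+1)] = 1/2.
By linearity: E[X] = 230 · (1/2) = (231 − 1) · (1/2) = 115 ≈ 115.000000.

E[X] = 115 = 115.000000.


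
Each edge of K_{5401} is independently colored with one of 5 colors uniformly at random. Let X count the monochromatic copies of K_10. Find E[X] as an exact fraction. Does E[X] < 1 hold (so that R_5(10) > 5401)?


E[X] = C(5401, 10) · 5^{1 − 45} = 5772423232412011351582235732760 · 5^{−44} = 5772423232412011351582235732760/5684341886080801486968994140625.
As a reduced fraction: E[X] = 1154484646482402270316447146552/1136868377216160297393798828125 ≈ 1.015495.
Is E[X] < 1? NO.
Since E[X] ≥ 1, the first-moment bound is inconclusive at n = 5401; it does NOT by itself certify R_5(10) > 5401.

E[X] = 1154484646482402270316447146552/1136868377216160297393798828125 ≈ 1.015495; E[X] ≥ 1; first-moment method inconclusive here.


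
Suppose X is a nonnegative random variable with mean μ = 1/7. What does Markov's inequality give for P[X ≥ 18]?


μ = E[X] = 1/7, a = 18.
Markov: P[X ≥ 18] ≤ μ/a = (1/7)/18 = 1/126.
Numerically: ≈ 0.00794.
(Since a = 18 > μ = 0.14286, the bound 1/126 is < 1 and informative.)

P[X ≥ 18] ≤ 1/126 ≈ 0.00794.


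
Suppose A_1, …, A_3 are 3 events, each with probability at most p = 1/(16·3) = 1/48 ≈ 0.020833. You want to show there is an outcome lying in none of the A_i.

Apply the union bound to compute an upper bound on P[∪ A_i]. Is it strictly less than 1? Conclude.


Union bound: P[∪_{i=1}^{3} A_i] ≤ Σ_i P[A_i] ≤ 3·p = 3·(1/48) = 1/16.
Numerically: 1/16 ≈ 0.062500.
Is 1/16 < 1? YES.
Since P[∪ A_i] ≤ 1/16 < 1, the complement has P[∩ A_i^c] ≥ 1 − 1/16 = 15/16 > 0, so some outcome avoids every A_i.

3·p = 1/16 ≈ 0.062500; existence CERTIFIED by the union bound.


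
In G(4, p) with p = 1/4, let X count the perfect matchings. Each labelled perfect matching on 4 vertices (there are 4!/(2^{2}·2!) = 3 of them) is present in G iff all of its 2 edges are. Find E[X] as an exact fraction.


K_4 has 4!/(2^{2}·2!) = 3 labelled perfect matchings.
For each such perfect matching H, let X_H = 1 if all 2 edges of H are present in G. Then P[X_H = 1] = p^{2} = (1/4)^{2} = 1/16.
Summing the indicators: E[X] = Σ_H E[X_H] = 3 · p^{2} = 3 · 1/16 = 3/16.
Numerically: E[X] ≈ 0.1875.

E[X] = 3 · (1/4)^{2} = 3/16 ≈ 0.1875.


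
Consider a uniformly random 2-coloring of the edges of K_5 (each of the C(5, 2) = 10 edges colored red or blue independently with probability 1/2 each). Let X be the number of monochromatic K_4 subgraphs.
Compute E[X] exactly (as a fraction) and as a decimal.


Let X = Σ_S X_S over the C(5, 4) = 5 subsets S of size 4, where X_S = 1 if the K_4 on S is monochromatic.
For a fixed S, the K_4 on S has C(4, 2) = 6 edges. P[all 6 edges red] = (1/2)^6, and likewise for blue, so P[monochromatic] = 2·(1/2)^6 = 2^{1 − 6} = 1/32.
Summing: E[X] = C(5, 4) · 2^{1 − 6} = 5 · 1/32 = 5/32.
Numerically: E[X] ≈ 0.156.

E[X] = C(5,4)·2^(1−C(4,2)) = 5/32 ≈ 0.156.


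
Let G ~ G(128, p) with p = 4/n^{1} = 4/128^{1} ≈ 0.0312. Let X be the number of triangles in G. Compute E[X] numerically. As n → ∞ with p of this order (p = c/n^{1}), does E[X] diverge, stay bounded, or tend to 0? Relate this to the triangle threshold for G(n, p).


Number of potential triangles: C(128, 3) = 341376.
Each occurs with probability p³ ≈ (0.0312)³ ≈ 3.05176e-05.
By linearity: E[X] = C(128, 3)·p³ ≈ 341376 · 3.05176e-05 ≈ 10.418.
Here α = 1, so p = 4/n is exactly at the triangle threshold p ~ 1/n. Asymptotically E[X] → c³/6 = 4³/6 = 32/3 ≈ 10.667, a bounded constant. In this regime the triangle count is asymptotically Poisson(c³/6).

E[X] ≈ 10.418; in regime p = Θ(1/n^{1}) E[X] stays bounded (at the triangle threshold p ~ 1/n).


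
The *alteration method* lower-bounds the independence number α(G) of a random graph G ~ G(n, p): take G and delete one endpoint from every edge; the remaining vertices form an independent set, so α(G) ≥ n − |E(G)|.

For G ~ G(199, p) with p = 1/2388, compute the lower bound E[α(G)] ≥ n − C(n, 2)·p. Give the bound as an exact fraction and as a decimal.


E[|E(G)|] = C(199, 2)·p = 19701 · (1/2388) = 33/4.
E[α(G)] ≥ n − E[|E(G)|] = 199 − 33/4 = 763/4.
Numerically: ≈ 190.750.
(This is only a lower bound; the true E[α(G)] may be larger.)

E[α(G)] ≥ 763/4 ≈ 190.750.


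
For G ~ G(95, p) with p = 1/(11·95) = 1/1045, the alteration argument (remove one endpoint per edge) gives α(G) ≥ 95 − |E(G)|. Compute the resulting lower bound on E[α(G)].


E[|E(G)|] = C(95, 2)·p = 4465 · (1/1045) = 47/11.
E[α(G)] ≥ n − E[|E(G)|] = 95 − 47/11 = 998/11.
Numerically: ≈ 90.727.
(This is only a lower bound; the true E[α(G)] may be larger.)

E[α(G)] ≥ 998/11 ≈ 90.727.


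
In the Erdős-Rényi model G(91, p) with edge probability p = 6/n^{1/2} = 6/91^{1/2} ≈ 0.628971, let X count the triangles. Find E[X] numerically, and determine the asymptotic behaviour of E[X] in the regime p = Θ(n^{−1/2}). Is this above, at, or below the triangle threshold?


Number of potential triangles: C(91, 3) = 121485.
Each occurs with probability p³ ≈ (0.628971)³ ≈ 2.48823654e-01.
By linearity: E[X] = C(91, 3)·p³ ≈ 121485 · 2.48823654e-01 ≈ 30228.341552.
Since α = 1/2 < 1, p = c/n^{1/2} ≫ 1/n is above the triangle threshold p ~ 1/n. Asymptotically E[X] ~ (c³/6)·n^{3(1−α)} = (6³/6)·n^{1.5} → ∞; triangles are abundant w.h.p.

E[X] ≈ 30228.341552; in regime p = Θ(1/n^{1/2}) E[X] diverges (above the triangle threshold p ~ 1/n).


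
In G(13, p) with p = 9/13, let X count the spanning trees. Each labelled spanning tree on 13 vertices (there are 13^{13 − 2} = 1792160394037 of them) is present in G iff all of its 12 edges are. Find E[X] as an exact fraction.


K_13 has 13^{13 − 2} = 1792160394037 labelled spanning trees.
For each such spanning tree H, let X_H = 1 if all 12 edges of H are present in G. Then P[X_H = 1] = p^{12} = (9/13)^{12} = 282429536481/23298085122481.
By linearity: E[X] = Σ_H E[X_H] = 1792160394037 · p^{12} = 1792160394037 · 282429536481/23298085122481 = 282429536481/13.
Numerically: E[X] ≈ 2.173e+10.

E[X] = 1792160394037 · (9/13)^{12} = 282429536481/13 ≈ 2.173e+10.


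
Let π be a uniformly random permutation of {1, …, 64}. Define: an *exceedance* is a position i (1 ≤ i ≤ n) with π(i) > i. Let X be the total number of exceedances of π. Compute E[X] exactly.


Write X = Σ_{i=1}^{64} X_i, where X_i = 1_{π(i) > i}.
For each fixed i, π(i) is uniform over {1, …, 64} (marginal of a uniform permutation), so P[π(i) > i] = (n − i)/n. Summing: Σ_{i=1}^{64} (n − i)/n = (0 + 1 + … + 63)/64 = 64(64 − 1)/(2·64) = (64 − 1)/2.
Hence E[X] = Σ_{i=1}^{64} (64 − i)/64 = 63/2 ≈ 31.500.

E[X] = 63/2 = 31.500.


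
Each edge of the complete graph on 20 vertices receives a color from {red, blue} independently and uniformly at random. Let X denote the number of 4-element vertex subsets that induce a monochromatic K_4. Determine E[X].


Let X = Σ_S X_S over the C(20, 4) = 4845 subsets S of size 4, where X_S = 1 if the K_4 on S is monochromatic.
For a fixed S, the K_4 on S has C(4, 2) = 6 edges. P[all 6 edges red] = (1/2)^6, and likewise for blue, so P[monochromatic] = 2·(1/2)^6 = 2^{1 − 6} = 1/32.
Summing: E[X] = C(20, 4) · 2^{1 − 6} = 4845 · 1/32 = 4845/32.
Numerically: E[X] ≈ 151.40625.

E[X] = C(20,4)·2^(1−C(4,2)) = 4845/32 ≈ 151.40625.


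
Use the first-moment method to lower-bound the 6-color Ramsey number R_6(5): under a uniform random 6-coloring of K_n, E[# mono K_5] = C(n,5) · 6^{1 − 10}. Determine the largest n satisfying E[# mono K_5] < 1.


We need C(n, 5) · 6^{1 − 10} < 1, i.e. C(n, 5) < 6^{10 − 1} = 10077696.
Check values of n near the boundary:
  n = 61: C(61, 5) = 5949147; 5949147 < 10077696? YES
  n = 62: C(62, 5) = 6471002; 6471002 < 10077696? YES
  n = 63: C(63, 5) = 7028847; 7028847 < 10077696? YES
  n = 64: C(64, 5) = 7624512; 7624512 < 10077696? YES
  n = 65: C(65, 5) = 8259888; 8259888 < 10077696? YES
  n = 66: C(66, 5) = 8936928; 8936928 < 10077696? YES
  n = 67: C(67, 5) = 9657648; 9657648 < 10077696? YES
  n = 68: C(68, 5) = 10424128; 10424128 < 10077696? NO
  n = 69: C(69, 5) = 11238513; 11238513 < 10077696? NO
The largest n with C(n, 5) < 10077696 is n = 67 (where E[X] = 67067/69984 ≈ 0.95832). Hence R_6(5) > 67, i.e. R_6(5) ≥ 68.

Largest n = 67; hence R_6(5) > 67.


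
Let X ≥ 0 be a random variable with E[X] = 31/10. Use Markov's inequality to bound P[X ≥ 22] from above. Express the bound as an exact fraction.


μ = E[X] = 31/10, a = 22.
Markov: P[X ≥ 22] ≤ μ/a = (31/10)/22 = 31/220.
Numerically: ≈ 0.140909.
(Since a = 22 > μ = 3.100000, the bound 31/220 is < 1 and informative.)

P[X ≥ 22] ≤ 31/220 ≈ 0.140909.


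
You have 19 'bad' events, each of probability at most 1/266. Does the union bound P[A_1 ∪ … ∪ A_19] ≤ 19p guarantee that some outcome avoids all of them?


Union bound: P[∪_{i=1}^{19} A_i] ≤ Σ_i P[A_i] ≤ 19·p = 19·(1/266) = 1/14.
Numerically: 1/14 ≈ 0.0714.
Is 1/14 < 1? YES.
Since P[∪ A_i] ≤ 1/14 < 1, the complement has P[∩ A_i^c] ≥ 1 − 1/14 = 13/14 > 0, so some outcome avoids every A_i.

19·p = 1/14 ≈ 0.0714; existence CERTIFIED by the union bound.


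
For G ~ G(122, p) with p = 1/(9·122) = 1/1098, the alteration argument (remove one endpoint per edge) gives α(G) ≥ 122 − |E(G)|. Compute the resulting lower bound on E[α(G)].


E[|E(G)|] = C(122, 2)·p = 7381 · (1/1098) = 121/18.
E[α(G)] ≥ n − E[|E(G)|] = 122 − 121/18 = 2075/18.
Numerically: ≈ 115.278.
(This is only a lower bound; the true E[α(G)] may be larger.)

E[α(G)] ≥ 2075/18 ≈ 115.278.


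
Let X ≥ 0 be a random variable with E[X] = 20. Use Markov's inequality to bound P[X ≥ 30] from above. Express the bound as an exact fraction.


μ = E[X] = 20, a = 30.
Markov: P[X ≥ 30] ≤ μ/a = (20)/30 = 2/3.
Numerically: ≈ 0.66667.
(Since a = 30 > μ = 20.00000, the bound 2/3 is < 1 and informative.)

P[X ≥ 30] ≤ 2/3 ≈ 0.66667.


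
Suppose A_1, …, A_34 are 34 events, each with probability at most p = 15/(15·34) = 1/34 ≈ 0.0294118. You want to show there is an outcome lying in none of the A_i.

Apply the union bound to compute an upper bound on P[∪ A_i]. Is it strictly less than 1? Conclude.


Union bound: P[∪_{i=1}^{34} A_i] ≤ Σ_i P[A_i] ≤ 34·p = 34·(1/34) = 1.
Numerically: 1 ≈ 1.0000000.
Is 1 < 1? NO.
Since the bound 1 is ≥ 1, the union bound is uninformative here; it does NOT by itself certify existence.

34·p = 1 ≈ 1.0000000; existence NOT certified by the union bound.


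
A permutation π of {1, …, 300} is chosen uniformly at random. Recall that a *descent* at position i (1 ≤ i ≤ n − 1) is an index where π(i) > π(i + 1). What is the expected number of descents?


Write X = Σ X_I over i = 1, …, 299, with X_I the indicator of one descent.
There are 299 indicators.
For each fixed i, the pair (π(i), π(i+1)) is a uniformly random ordered pair of distinct values from {1, …, 300}; by symmetry P[π(i) > π(i+1)] = 1/2.
By linearity: E[X] = 299 · (1/2) = (300 − 1) · (1/2) = 299/2 ≈ 149.50000.

E[X] = 299/2 = 149.50000.


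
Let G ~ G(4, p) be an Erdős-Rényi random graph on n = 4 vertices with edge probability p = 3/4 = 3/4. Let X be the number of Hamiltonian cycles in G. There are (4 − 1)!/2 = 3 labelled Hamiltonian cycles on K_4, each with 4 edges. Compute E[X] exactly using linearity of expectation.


K_4 has (4 − 1)!/2 = 3 labelled Hamiltonian cycles.
For each such Hamiltonian cycle H, let X_H = 1 if all 4 edges of H are present in G. Then P[X_H = 1] = p^{4} = (3/4)^{4} = 81/256.
By linearity: E[X] = Σ_H E[X_H] = 3 · p^{4} = 3 · 81/256 = 243/256.
Numerically: E[X] ≈ 0.9492.

E[X] = 3 · (3/4)^{4} = 243/256 ≈ 0.9492.


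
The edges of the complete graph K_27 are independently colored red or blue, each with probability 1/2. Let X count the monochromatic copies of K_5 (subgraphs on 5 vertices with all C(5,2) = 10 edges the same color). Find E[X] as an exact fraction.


Let X = Σ_S X_S over the C(27, 5) = 80730 subsets S of size 5, where X_S = 1 if the K_5 on S is monochromatic.
For a fixed S, the K_5 on S has C(5, 2) = 10 edges. P[all 10 edges red] = (1/2)^10, and likewise for blue, so P[monochromatic] = 2·(1/2)^10 = 2^{1 − 10} = 1/512.
By linearity: E[X] = C(27, 5) · 2^{1 − 10} = 80730 · 1/512 = 40365/256.
Numerically: E[X] ≈ 157.67578.

E[X] = C(27,5)·2^(1−C(5,2)) = 40365/256 ≈ 157.67578.


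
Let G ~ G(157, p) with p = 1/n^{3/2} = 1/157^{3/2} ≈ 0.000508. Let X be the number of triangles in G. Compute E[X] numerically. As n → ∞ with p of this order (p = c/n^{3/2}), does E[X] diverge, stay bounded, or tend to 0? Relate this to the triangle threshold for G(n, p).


Number of potential triangles: C(157, 3) = 632710.
Each occurs with probability p³ ≈ (0.000508)³ ≈ 1.31356e-10.
By linearity: E[X] = C(157, 3)·p³ ≈ 632710 · 1.31356e-10 ≈ 0.000.
Since α = 3/2 > 1, p = c/n^{3/2} = o(1/n) is below the triangle threshold p ~ 1/n. Asymptotically E[X] ~ (c³/6)·n^{3(1−α)} = (1³/6)·n^{-1.5} → 0, so by Markov's inequality G has no triangles w.h.p.

E[X] ≈ 0.000; in regime p = Θ(1/n^{3/2}) E[X] tends to 0 (below the triangle threshold p ~ 1/n).


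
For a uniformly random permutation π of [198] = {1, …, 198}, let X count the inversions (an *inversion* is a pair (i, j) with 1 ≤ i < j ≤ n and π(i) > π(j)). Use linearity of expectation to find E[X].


Write X = Σ X_I over the C(198, 2) = 19503 pairs i < j, with X_I the indicator of one inversion.
There are 19503 indicators.
For each fixed pair i < j, the values π(i) and π(j) are two distinct elements of {1, …, 198} in uniformly random order; by symmetry P[π(i) > π(j)] = 1/2.
By linearity: E[X] = 19503 · (1/2) = C(198, 2) · (1/2) = 19503/2 = 19503/2 ≈ 9751.500.

E[X] = 19503/2 = 9751.500.


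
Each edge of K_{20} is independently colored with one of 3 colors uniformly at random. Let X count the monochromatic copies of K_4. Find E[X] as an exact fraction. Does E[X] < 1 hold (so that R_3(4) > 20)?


E[X] = C(20, 4) · 3^{1 − 6} = 4845 · 3^{−5} = 4845/243.
As a reduced fraction: E[X] = 1615/81 ≈ 19.938272.
Is E[X] < 1? NO.
Since E[X] ≥ 1, the first-moment bound is inconclusive at n = 20; it does NOT by itself certify R_3(4) > 20.

E[X] = 1615/81 ≈ 19.938272; E[X] ≥ 1; first-moment method inconclusive here.


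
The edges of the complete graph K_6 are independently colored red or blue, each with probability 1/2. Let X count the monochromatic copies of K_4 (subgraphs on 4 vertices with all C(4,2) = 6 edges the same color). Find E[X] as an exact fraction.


Let X = Σ_S X_S over the C(6, 4) = 15 subsets S of size 4, where X_S = 1 if the K_4 on S is monochromatic.
For a fixed S, the K_4 on S has C(4, 2) = 6 edges. P[all 6 edges red] = (1/2)^6, and likewise for blue, so P[monochromatic] = 2·(1/2)^6 = 2^{1 − 6} = 1/32.
By linearity: E[X] = C(6, 4) · 2^{1 − 6} = 15 · 1/32 = 15/32.
Numerically: E[X] ≈ 0.468750.

E[X] = C(6,4)·2^(1−C(4,2)) = 15/32 ≈ 0.468750.


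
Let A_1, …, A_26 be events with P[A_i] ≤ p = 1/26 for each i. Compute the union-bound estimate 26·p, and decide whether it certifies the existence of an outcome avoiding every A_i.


Union bound: P[∪_{i=1}^{26} A_i] ≤ Σ_i P[A_i] ≤ 26·p = 26·(1/26) = 1.
Numerically: 1 ≈ 1.000000.
Is 1 < 1? NO.
Since the bound 1 is ≥ 1, the union bound is uninformative here; it does NOT by itself certify existence.

26·p = 1 ≈ 1.000000; existence NOT certified by the union bound.


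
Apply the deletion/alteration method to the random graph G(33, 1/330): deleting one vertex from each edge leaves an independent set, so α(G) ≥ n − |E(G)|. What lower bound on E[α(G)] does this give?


E[|E(G)|] = C(33, 2)·p = 528 · (1/330) = 8/5.
E[α(G)] ≥ n − E[|E(G)|] = 33 − 8/5 = 157/5.
Numerically: ≈ 31.400000.
(This is only a lower bound; the true E[α(G)] may be larger.)

E[α(G)] ≥ 157/5 ≈ 31.400000.


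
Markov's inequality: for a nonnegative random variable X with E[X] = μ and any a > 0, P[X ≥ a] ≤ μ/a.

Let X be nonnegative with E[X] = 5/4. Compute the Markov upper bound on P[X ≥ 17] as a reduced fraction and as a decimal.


μ = E[X] = 5/4, a = 17.
Markov: P[X ≥ 17] ≤ μ/a = (5/4)/17 = 5/68.
Numerically: ≈ 0.07353.
(Since a = 17 > μ = 1.25000, the bound 5/68 is < 1 and informative.)

P[X ≥ 17] ≤ 5/68 ≈ 0.07353.


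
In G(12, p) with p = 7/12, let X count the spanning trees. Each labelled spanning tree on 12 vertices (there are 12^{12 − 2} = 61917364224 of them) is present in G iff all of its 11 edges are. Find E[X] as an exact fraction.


K_12 has 12^{12 − 2} = 61917364224 labelled spanning trees.
For each such spanning tree H, let X_H = 1 if all 11 edges of H are present in G. Then P[X_H = 1] = p^{11} = (7/12)^{11} = 1977326743/743008370688.
Summing the indicators: E[X] = Σ_H E[X_H] = 61917364224 · p^{11} = 61917364224 · 1977326743/743008370688 = 1977326743/12.
Numerically: E[X] ≈ 1.6478e+08.

E[X] = 61917364224 · (7/12)^{11} = 1977326743/12 ≈ 1.6478e+08.


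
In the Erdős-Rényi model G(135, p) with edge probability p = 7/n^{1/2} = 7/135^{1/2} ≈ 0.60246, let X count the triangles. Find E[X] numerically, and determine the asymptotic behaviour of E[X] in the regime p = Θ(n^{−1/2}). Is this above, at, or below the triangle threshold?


Number of potential triangles: C(135, 3) = 400995.
Each occurs with probability p³ ≈ (0.60246)³ ≈ 2.1867215e-01.
By linearity: E[X] = C(135, 3)·p³ ≈ 400995 · 2.1867215e-01 ≈ 87686.43724.
Since α = 1/2 < 1, p = c/n^{1/2} ≫ 1/n is above the triangle threshold p ~ 1/n. Asymptotically E[X] ~ (c³/6)·n^{3(1−α)} = (7³/6)·n^{1.5} → ∞; triangles are abundant w.h.p.

E[X] ≈ 87686.43724; in regime p = Θ(1/n^{1/2}) E[X] diverges (above the triangle threshold p ~ 1/n).


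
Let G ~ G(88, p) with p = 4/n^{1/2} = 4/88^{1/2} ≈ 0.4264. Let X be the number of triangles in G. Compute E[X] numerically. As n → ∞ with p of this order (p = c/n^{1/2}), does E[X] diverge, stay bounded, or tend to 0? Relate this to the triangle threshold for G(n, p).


Number of potential triangles: C(88, 3) = 109736.
Each occurs with probability p³ ≈ (0.4264)³ ≈ 7.7527533e-02.
By linearity: E[X] = C(88, 3)·p³ ≈ 109736 · 7.7527533e-02 ≈ 8507.56139.
Since α = 1/2 < 1, p = c/n^{1/2} ≫ 1/n is above the triangle threshold p ~ 1/n. Asymptotically E[X] ~ (c³/6)·n^{3(1−α)} = (4³/6)·n^{1.5} → ∞; triangles are abundant w.h.p.

E[X] ≈ 8507.56139; in regime p = Θ(1/n^{1/2}) E[X] diverges (above the triangle threshold p ~ 1/n).


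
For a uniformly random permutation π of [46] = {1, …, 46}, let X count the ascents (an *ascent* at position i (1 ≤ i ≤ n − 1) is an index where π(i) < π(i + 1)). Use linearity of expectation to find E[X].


Write X = Σ X_I over i = 1, …, 45, with X_I the indicator of one ascent.
There are 45 indicators.
For each fixed i, the pair (π(i), π(i+1)) is a uniformly random ordered pair of distinct values from {1, …, 46}; by symmetry P[π(i) < π(i+1)] = 1/2.
By linearity: E[X] = 45 · (1/2) = (46 − 1) · (1/2) = 45/2 ≈ 22.500.

E[X] = 45/2 = 22.500.


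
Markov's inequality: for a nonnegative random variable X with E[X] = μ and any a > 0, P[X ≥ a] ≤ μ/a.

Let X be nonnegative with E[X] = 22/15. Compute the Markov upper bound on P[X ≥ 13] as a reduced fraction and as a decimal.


μ = E[X] = 22/15, a = 13.
Markov: P[X ≥ 13] ≤ μ/a = (22/15)/13 = 22/195.
Numerically: ≈ 0.113.
(Since a = 13 > μ = 1.467, the bound 22/195 is < 1 and informative.)

P[X ≥ 13] ≤ 22/195 ≈ 0.113.


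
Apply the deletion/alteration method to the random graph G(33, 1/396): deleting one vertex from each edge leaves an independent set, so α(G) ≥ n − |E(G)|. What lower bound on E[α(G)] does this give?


E[|E(G)|] = C(33, 2)·p = 528 · (1/396) = 4/3.
E[α(G)] ≥ n − E[|E(G)|] = 33 − 4/3 = 95/3.
Numerically: ≈ 31.6667.
(This is only a lower bound; the true E[α(G)] may be larger.)

E[α(G)] ≥ 95/3 ≈ 31.6667.


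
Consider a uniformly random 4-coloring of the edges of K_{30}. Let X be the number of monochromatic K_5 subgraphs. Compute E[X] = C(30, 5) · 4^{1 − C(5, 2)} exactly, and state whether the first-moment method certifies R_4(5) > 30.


E[X] = C(30, 5) · 4^{1 − 10} = 142506 · 4^{−9} = 142506/262144.
As a reduced fraction: E[X] = 71253/131072 ≈ 0.544.
Is E[X] < 1? YES.
Since E[X] < 1, there exists a 4-coloring of K_{30} with no monochromatic K_5; hence R_4(5) > 30.

E[X] = 71253/131072 ≈ 0.544; E[X] < 1, so R_4(5) > 30.


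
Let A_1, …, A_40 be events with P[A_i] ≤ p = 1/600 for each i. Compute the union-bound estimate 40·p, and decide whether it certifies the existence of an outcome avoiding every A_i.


Union bound: P[∪_{i=1}^{40} A_i] ≤ Σ_i P[A_i] ≤ 40·p = 40·(1/600) = 1/15.
Numerically: 1/15 ≈ 0.0666667.
Is 1/15 < 1? YES.
Since P[∪ A_i] ≤ 1/15 < 1, the complement has P[∩ A_i^c] ≥ 1 − 1/15 = 14/15 > 0, so some outcome avoids every A_i.

40·p = 1/15 ≈ 0.0666667; existence CERTIFIED by the union bound.


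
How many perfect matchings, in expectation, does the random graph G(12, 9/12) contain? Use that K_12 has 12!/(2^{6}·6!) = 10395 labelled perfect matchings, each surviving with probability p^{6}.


K_12 has 12!/(2^{6}·6!) = 10395 labelled perfect matchings.
For each such perfect matching H, let X_H = 1 if all 6 edges of H are present in G. Then P[X_H = 1] = p^{6} = (3/4)^{6} = 729/4096.
Summing the indicators: E[X] = Σ_H E[X_H] = 10395 · p^{6} = 10395 · 729/4096 = 7577955/4096.
Numerically: E[X] ≈ 1.85e+03.

E[X] = 10395 · (3/4)^{6} = 7577955/4096 ≈ 1.85e+03.


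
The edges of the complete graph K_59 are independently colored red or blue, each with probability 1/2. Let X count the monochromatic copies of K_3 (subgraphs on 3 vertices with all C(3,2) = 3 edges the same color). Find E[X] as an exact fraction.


Let X = Σ_S X_S over the C(59, 3) = 32509 subsets S of size 3, where X_S = 1 if the K_3 on S is monochromatic.
For a fixed S, the K_3 on S has C(3, 2) = 3 edges. P[all 3 edges red] = (1/2)^3, and likewise for blue, so P[monochromatic] = 2·(1/2)^3 = 2^{1 − 3} = 1/4.
By linearity: E[X] = C(59, 3) · 2^{1 − 3} = 32509 · 1/4 = 32509/4.
Numerically: E[X] ≈ 8127.25000.

E[X] = C(59,3)·2^(1−C(3,2)) = 32509/4 ≈ 8127.25000.


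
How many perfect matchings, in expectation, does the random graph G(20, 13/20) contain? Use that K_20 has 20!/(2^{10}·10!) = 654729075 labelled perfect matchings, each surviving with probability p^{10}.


K_20 has 20!/(2^{10}·10!) = 654729075 labelled perfect matchings.
For each such perfect matching H, let X_H = 1 if all 10 edges of H are present in G. Then P[X_H = 1] = p^{10} = (13/20)^{10} = 137858491849/10240000000000.
Summing the indicators: E[X] = Σ_H E[X_H] = 654729075 · p^{10} = 654729075 · 137858491849/10240000000000 = 3610398513967632387/409600000000.
Numerically: E[X] ≈ 8.814e+06.

E[X] = 654729075 · (13/20)^{10} = 3610398513967632387/409600000000 ≈ 8.814e+06.


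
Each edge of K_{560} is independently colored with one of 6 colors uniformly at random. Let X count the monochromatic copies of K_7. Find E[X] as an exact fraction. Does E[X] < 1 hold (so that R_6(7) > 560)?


E[X] = C(560, 7) · 6^{1 − 21} = 3300169391659920 · 6^{−20} = 3300169391659920/3656158440062976.
As a reduced fraction: E[X] = 68753528992915/76169967501312 ≈ 0.90263.
Is E[X] < 1? YES.
Since E[X] < 1, there exists a 6-coloring of K_{560} with no monochromatic K_7; hence R_6(7) > 560.

E[X] = 68753528992915/76169967501312 ≈ 0.90263; E[X] < 1, so R_6(7) > 560.


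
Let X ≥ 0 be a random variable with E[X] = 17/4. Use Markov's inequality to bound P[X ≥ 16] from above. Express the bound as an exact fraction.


μ = E[X] = 17/4, a = 16.
Markov: P[X ≥ 16] ≤ μ/a = (17/4)/16 = 17/64.
Numerically: ≈ 0.26562.
(Since a = 16 > μ = 4.25000, the bound 17/64 is < 1 and informative.)

P[X ≥ 16] ≤ 17/64 ≈ 0.26562.


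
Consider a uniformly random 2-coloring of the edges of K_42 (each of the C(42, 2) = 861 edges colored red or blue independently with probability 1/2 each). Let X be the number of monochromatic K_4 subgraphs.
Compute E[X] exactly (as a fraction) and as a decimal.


Let X = Σ_S X_S over the C(42, 4) = 111930 subsets S of size 4, where X_S = 1 if the K_4 on S is monochromatic.
For a fixed S, the K_4 on S has C(4, 2) = 6 edges. P[all 6 edges red] = (1/2)^6, and likewise for blue, so P[monochromatic] = 2·(1/2)^6 = 2^{1 − 6} = 1/32.
Summing: E[X] = C(42, 4) · 2^{1 − 6} = 111930 · 1/32 = 55965/16.
Numerically: E[X] ≈ 3497.81250.

E[X] = C(42,4)·2^(1−C(4,2)) = 55965/16 ≈ 3497.81250.


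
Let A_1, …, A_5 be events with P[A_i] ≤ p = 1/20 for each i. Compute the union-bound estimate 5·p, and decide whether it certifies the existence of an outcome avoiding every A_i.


Union bound: P[∪_{i=1}^{5} A_i] ≤ Σ_i P[A_i] ≤ 5·p = 5·(1/20) = 1/4.
Numerically: 1/4 ≈ 0.2500000.
Is 1/4 < 1? YES.
Since P[∪ A_i] ≤ 1/4 < 1, the complement has P[∩ A_i^c] ≥ 1 − 1/4 = 3/4 > 0, so some outcome avoids every A_i.

5·p = 1/4 ≈ 0.2500000; existence CERTIFIED by the union bound.


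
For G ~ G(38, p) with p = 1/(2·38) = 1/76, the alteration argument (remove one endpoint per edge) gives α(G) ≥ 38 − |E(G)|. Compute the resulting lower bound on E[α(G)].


E[|E(G)|] = C(38, 2)·p = 703 · (1/76) = 37/4.
E[α(G)] ≥ n − E[|E(G)|] = 38 − 37/4 = 115/4.
Numerically: ≈ 28.750000.
(This is only a lower bound; the true E[α(G)] may be larger.)

E[α(G)] ≥ 115/4 ≈ 28.750000.


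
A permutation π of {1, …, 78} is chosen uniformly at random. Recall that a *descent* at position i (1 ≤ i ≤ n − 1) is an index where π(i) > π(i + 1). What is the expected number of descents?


Write X = Σ X_I over i = 1, …, 77, with X_I the indicator of one descent.
There are 77 indicators.
For each fixed i, the pair (π(i), π(i+1)) is a uniformly random ordered pair of distinct values from {1, …, 78}; by symmetry P[π(i) > π(i+1)] = 1/2.
By linearity: E[X] = 77 · (1/2) = (78 − 1) · (1/2) = 77/2 ≈ 38.5000.

E[X] = 77/2 = 38.5000.


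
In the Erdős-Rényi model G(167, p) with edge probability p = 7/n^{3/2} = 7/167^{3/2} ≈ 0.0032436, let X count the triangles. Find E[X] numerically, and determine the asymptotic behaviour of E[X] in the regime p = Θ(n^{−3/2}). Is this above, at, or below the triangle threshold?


Number of potential triangles: C(167, 3) = 762355.
Each occurs with probability p³ ≈ (0.0032436)³ ≈ 3.4124791e-08.
By linearity: E[X] = C(167, 3)·p³ ≈ 762355 · 3.4124791e-08 ≈ 0.02602.
Since α = 3/2 > 1, p = c/n^{3/2} = o(1/n) is below the triangle threshold p ~ 1/n. Asymptotically E[X] ~ (c³/6)·n^{3(1−α)} = (7³/6)·n^{-1.5} → 0, so by Markov's inequality G has no triangles w.h.p.

E[X] ≈ 0.02602; in regime p = Θ(1/n^{3/2}) E[X] tends to 0 (below the triangle threshold p ~ 1/n).


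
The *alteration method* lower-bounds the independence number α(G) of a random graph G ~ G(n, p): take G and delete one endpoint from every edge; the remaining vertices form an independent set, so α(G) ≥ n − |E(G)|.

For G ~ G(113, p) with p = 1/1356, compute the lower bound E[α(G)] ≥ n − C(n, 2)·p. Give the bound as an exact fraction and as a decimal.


E[|E(G)|] = C(113, 2)·p = 6328 · (1/1356) = 14/3.
E[α(G)] ≥ n − E[|E(G)|] = 113 − 14/3 = 325/3.
Numerically: ≈ 108.333.
(This is only a lower bound; the true E[α(G)] may be larger.)

E[α(G)] ≥ 325/3 ≈ 108.333.


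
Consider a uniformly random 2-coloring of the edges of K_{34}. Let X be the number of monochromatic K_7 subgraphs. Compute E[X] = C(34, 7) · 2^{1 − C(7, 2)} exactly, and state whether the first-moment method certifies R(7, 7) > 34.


E[X] = C(34, 7) · 2^{1 − 21} = 5379616 · 2^{−20} = 5379616/1048576.
As a reduced fraction: E[X] = 168113/32768 ≈ 5.1304.
Is E[X] < 1? NO.
Since E[X] ≥ 1, the first-moment bound is inconclusive at n = 34; it does NOT by itself certify R(7, 7) > 34.

E[X] = 168113/32768 ≈ 5.1304; E[X] ≥ 1; first-moment method inconclusive here.


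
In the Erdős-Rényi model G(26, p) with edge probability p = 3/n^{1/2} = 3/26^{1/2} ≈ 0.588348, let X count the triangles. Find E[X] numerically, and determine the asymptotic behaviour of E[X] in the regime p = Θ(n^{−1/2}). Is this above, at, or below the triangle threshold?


Number of potential triangles: C(26, 3) = 2600.
Each occurs with probability p³ ≈ (0.588348)³ ≈ 2.03659063e-01.
By linearity: E[X] = C(26, 3)·p³ ≈ 2600 · 2.03659063e-01 ≈ 529.513565.
Since α = 1/2 < 1, p = c/n^{1/2} ≫ 1/n is above the triangle threshold p ~ 1/n. Asymptotically E[X] ~ (c³/6)·n^{3(1−α)} = (3³/6)·n^{1.5} → ∞; triangles are abundant w.h.p.

E[X] ≈ 529.513565; in regime p = Θ(1/n^{1/2}) E[X] diverges (above the triangle threshold p ~ 1/n).


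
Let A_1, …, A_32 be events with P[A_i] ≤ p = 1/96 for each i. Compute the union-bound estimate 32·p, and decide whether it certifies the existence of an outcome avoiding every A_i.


Union bound: P[∪_{i=1}^{32} A_i] ≤ Σ_i P[A_i] ≤ 32·p = 32·(1/96) = 1/3.
Numerically: 1/3 ≈ 0.333.
Is 1/3 < 1? YES.
Since P[∪ A_i] ≤ 1/3 < 1, the complement has P[∩ A_i^c] ≥ 1 − 1/3 = 2/3 > 0, so some outcome avoids every A_i.

32·p = 1/3 ≈ 0.333; existence CERTIFIED by the union bound.


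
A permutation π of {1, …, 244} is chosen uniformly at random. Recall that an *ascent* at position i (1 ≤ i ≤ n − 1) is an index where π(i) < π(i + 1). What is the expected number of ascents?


Write X = Σ X_I over i = 1, …, 243, with X_I the indicator of one ascent.
There are 243 indicators.
For each fixed i, the pair (π(i), π(i+1)) is a uniformly random ordered pair of distinct values from {1, …, 244}; by symmetry P[π(i) < π(i+1)] = 1/2.
By linearity: E[X] = 243 · (1/2) = (244 − 1) · (1/2) = 243/2 ≈ 121.500000.

E[X] = 243/2 = 121.500000.


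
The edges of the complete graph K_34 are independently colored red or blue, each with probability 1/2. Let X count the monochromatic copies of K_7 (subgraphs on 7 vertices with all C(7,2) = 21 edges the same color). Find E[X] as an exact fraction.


Let X = Σ_S X_S over the C(34, 7) = 5379616 subsets S of size 7, where X_S = 1 if the K_7 on S is monochromatic.
For a fixed S, the K_7 on S has C(7, 2) = 21 edges. P[all 21 edges red] = (1/2)^21, and likewise for blue, so P[monochromatic] = 2·(1/2)^21 = 2^{1 − 21} = 1/1048576.
Summing: E[X] = C(34, 7) · 2^{1 − 21} = 5379616 · 1/1048576 = 168113/32768.
Numerically: E[X] ≈ 5.1304.

E[X] = C(34,7)·2^(1−C(7,2)) = 168113/32768 ≈ 5.1304.


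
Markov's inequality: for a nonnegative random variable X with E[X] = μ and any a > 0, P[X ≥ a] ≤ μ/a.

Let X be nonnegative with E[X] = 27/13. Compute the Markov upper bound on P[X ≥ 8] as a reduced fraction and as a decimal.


μ = E[X] = 27/13, a = 8.
Markov: P[X ≥ 8] ≤ μ/a = (27/13)/8 = 27/104.
Numerically: ≈ 0.25962.
(Since a = 8 > μ = 2.07692, the bound 27/104 is < 1 and informative.)

P[X ≥ 8] ≤ 27/104 ≈ 0.25962.


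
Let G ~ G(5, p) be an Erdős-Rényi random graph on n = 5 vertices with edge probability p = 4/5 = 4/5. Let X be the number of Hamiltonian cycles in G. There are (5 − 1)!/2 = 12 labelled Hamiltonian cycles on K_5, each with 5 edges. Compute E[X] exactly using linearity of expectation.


K_5 has (5 − 1)!/2 = 12 labelled Hamiltonian cycles.
For each such Hamiltonian cycle H, let X_H = 1 if all 5 edges of H are present in G. Then P[X_H = 1] = p^{5} = (4/5)^{5} = 1024/3125.
By linearity: E[X] = Σ_H E[X_H] = 12 · p^{5} = 12 · 1024/3125 = 12288/3125.
Numerically: E[X] ≈ 3.9322.

E[X] = 12 · (4/5)^{5} = 12288/3125 ≈ 3.9322.


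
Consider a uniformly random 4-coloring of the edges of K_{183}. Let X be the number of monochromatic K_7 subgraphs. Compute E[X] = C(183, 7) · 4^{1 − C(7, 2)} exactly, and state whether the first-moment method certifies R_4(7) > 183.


E[X] = C(183, 7) · 4^{1 − 21} = 1214197462413 · 4^{−20} = 1214197462413/1099511627776.
As a reduced fraction: E[X] = 1214197462413/1099511627776 ≈ 1.1043.
Is E[X] < 1? NO.
Since E[X] ≥ 1, the first-moment bound is inconclusive at n = 183; it does NOT by itself certify R_4(7) > 183.

E[X] = 1214197462413/1099511627776 ≈ 1.1043; E[X] ≥ 1; first-moment method inconclusive here.


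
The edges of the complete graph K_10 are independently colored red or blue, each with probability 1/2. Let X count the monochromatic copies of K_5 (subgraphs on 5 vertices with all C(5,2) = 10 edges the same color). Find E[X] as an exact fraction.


Let X = Σ_S X_S over the C(10, 5) = 252 subsets S of size 5, where X_S = 1 if the K_5 on S is monochromatic.
For a fixed S, the K_5 on S has C(5, 2) = 10 edges. P[all 10 edges red] = (1/2)^10, and likewise for blue, so P[monochromatic] = 2·(1/2)^10 = 2^{1 − 10} = 1/512.
By linearity: E[X] = C(10, 5) · 2^{1 − 10} = 252 · 1/512 = 63/128.
Numerically: E[X] ≈ 0.4922.

E[X] = C(10,5)·2^(1−C(5,2)) = 63/128 ≈ 0.4922.


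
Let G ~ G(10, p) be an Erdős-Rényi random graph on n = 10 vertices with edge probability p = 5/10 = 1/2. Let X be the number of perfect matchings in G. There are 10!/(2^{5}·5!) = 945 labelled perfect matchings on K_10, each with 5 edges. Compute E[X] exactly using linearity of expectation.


K_10 has 10!/(2^{5}·5!) = 945 labelled perfect matchings.
For each such perfect matching H, let X_H = 1 if all 5 edges of H are present in G. Then P[X_H = 1] = p^{5} = (1/2)^{5} = 1/32.
Summing the indicators: E[X] = Σ_H E[X_H] = 945 · p^{5} = 945 · 1/32 = 945/32.
Numerically: E[X] ≈ 29.53.

E[X] = 945 · (1/2)^{5} = 945/32 ≈ 29.53.


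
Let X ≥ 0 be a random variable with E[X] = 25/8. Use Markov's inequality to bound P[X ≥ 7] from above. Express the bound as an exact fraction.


μ = E[X] = 25/8, a = 7.
Markov: P[X ≥ 7] ≤ μ/a = (25/8)/7 = 25/56.
Numerically: ≈ 0.446429.
(Since a = 7 > μ = 3.125000, the bound 25/56 is < 1 and informative.)

P[X ≥ 7] ≤ 25/56 ≈ 0.446429.


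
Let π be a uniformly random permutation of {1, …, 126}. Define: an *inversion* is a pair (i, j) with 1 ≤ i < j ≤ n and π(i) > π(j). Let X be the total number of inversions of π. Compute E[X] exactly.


Write X = Σ X_I over the C(126, 2) = 7875 pairs i < j, with X_I the indicator of one inversion.
There are 7875 indicators.
For each fixed pair i < j, the values π(i) and π(j) are two distinct elements of {1, …, 126} in uniformly random order; by symmetry P[π(i) > π(j)] = 1/2.
By linearity: E[X] = 7875 · (1/2) = C(126, 2) · (1/2) = 7875/2 = 7875/2 ≈ 3937.50000.

E[X] = 7875/2 = 3937.50000.


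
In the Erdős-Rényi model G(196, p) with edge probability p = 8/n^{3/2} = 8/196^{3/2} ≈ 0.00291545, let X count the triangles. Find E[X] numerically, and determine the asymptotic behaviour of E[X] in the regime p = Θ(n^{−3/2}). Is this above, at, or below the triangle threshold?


Number of potential triangles: C(196, 3) = 1235780.
Each occurs with probability p³ ≈ (0.00291545)³ ≈ 2.47809322e-08.
By linearity: E[X] = C(196, 3)·p³ ≈ 1235780 · 2.47809322e-08 ≈ 0.030624.
Since α = 3/2 > 1, p = c/n^{3/2} = o(1/n) is below the triangle threshold p ~ 1/n. Asymptotically E[X] ~ (c³/6)·n^{3(1−α)} = (8³/6)·n^{-1.5} → 0, so by Markov's inequality G has no triangles w.h.p.

E[X] ≈ 0.030624; in regime p = Θ(1/n^{3/2}) E[X] tends to 0 (below the triangle threshold p ~ 1/n).


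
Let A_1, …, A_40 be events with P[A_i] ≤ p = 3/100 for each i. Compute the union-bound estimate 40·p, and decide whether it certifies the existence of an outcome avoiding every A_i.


Union bound: P[∪_{i=1}^{40} A_i] ≤ Σ_i P[A_i] ≤ 40·p = 40·(3/100) = 6/5.
Numerically: 6/5 ≈ 1.2000000.
Is 6/5 < 1? NO.
Since the bound 6/5 is ≥ 1, the union bound is uninformative here; it does NOT by itself certify existence.

40·p = 6/5 ≈ 1.2000000; existence NOT certified by the union bound.


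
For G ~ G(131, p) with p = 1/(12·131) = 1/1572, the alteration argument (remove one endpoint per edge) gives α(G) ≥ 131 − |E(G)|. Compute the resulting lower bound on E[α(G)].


E[|E(G)|] = C(131, 2)·p = 8515 · (1/1572) = 65/12.
E[α(G)] ≥ n − E[|E(G)|] = 131 − 65/12 = 1507/12.
Numerically: ≈ 125.583333.
(This is only a lower bound; the true E[α(G)] may be larger.)

E[α(G)] ≥ 1507/12 ≈ 125.583333.


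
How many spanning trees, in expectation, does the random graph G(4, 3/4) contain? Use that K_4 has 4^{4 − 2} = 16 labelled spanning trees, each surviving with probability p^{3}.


K_4 has 4^{4 − 2} = 16 labelled spanning trees.
For each such spanning tree H, let X_H = 1 if all 3 edges of H are present in G. Then P[X_H = 1] = p^{3} = (3/4)^{3} = 27/64.
By linearity: E[X] = Σ_H E[X_H] = 16 · p^{3} = 16 · 27/64 = 27/4.
Numerically: E[X] ≈ 6.75.

E[X] = 16 · (3/4)^{3} = 27/4 ≈ 6.75.


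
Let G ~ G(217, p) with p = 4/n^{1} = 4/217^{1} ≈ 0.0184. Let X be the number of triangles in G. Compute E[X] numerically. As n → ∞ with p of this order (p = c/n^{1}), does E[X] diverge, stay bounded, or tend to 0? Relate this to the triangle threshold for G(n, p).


Number of potential triangles: C(217, 3) = 1679580.
Each occurs with probability p³ ≈ (0.0184)³ ≈ 6.26326e-06.
By linearity: E[X] = C(217, 3)·p³ ≈ 1679580 · 6.26326e-06 ≈ 10.520.
Here α = 1, so p = 4/n is exactly at the triangle threshold p ~ 1/n. Asymptotically E[X] → c³/6 = 4³/6 = 32/3 ≈ 10.667, a bounded constant. In this regime the triangle count is asymptotically Poisson(c³/6).

E[X] ≈ 10.520; in regime p = Θ(1/n^{1}) E[X] stays bounded (at the triangle threshold p ~ 1/n).
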